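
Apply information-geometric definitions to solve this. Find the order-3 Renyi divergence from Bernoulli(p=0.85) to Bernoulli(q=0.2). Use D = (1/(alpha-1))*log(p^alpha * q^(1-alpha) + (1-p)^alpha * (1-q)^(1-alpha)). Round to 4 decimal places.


Renyi divergence of order alpha between Bernoulli distributions:
D = (1/(alpha-1))*log(p^alpha * q^(1-alpha) + (1-p)^alpha * (1-q)^(1-alpha)).
alpha = 3, p = 0.85, q = 0.2.
p^alpha * q^(1-alpha) = 0.85^3 * 0.2^-2 = 15.353125.
(1-p)^alpha * (1-q)^(1-alpha) = 0.15^3 * 0.8^-2 = 0.005273.
sum = 15.353125 + 0.005273 = 15.358398.
D = (1/2)*log(15.358398) = 1.3658

1.3658


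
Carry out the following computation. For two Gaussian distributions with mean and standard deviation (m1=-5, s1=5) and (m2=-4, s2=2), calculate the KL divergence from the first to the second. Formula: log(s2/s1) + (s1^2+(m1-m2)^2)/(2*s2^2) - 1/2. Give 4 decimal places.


KL divergence between normal distributions:
KL = log(s2/s1) + (s1^2 + (m1-m2)^2)/(2*s2^2) - 1/2.
log(2/5) = -0.916291.
(5^2 + (-5--4)^2)/(2*2^2) = (25 + 1)/8 = 3.25.
KL = -0.916291 + 3.25 - 0.5 = 1.8337

1.8337


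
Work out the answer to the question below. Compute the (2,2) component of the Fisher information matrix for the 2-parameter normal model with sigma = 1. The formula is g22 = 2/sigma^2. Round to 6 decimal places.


For the 2-parameter normal family, the Fisher metric has:
  g11 = 1/sigma^2, g22 = 2/sigma^2.
sigma = 1, sigma^2 = 1.
g22 = 2.000000

2.000000


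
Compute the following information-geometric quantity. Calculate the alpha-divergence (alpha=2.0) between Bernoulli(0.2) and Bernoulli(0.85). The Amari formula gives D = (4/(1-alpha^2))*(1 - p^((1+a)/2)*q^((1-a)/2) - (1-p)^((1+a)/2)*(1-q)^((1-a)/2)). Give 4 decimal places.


Amari alpha-divergence:
D = (4/(1-alpha^2))*(1 - p^((1+a)/2)*q^((1-a)/2) - (1-p)^((1+a)/2)*(1-q)^((1-a)/2)).
alpha = 2.0, p = 0.2, q = 0.85.
e1 = (1+alpha)/2 = 1.5, e2 = (1-alpha)/2 = -0.5.
t1 = p^e1 * q^e2 = 0.2^1.5 * 0.85^-0.5 = 0.097014.
t2 = (1-p)^e1 * (1-q)^e2 = 0.8^1.5 * 0.15^-0.5 = 1.847521.
4/(1-alpha^2) = -1.333333.
D = -1.333333*(1 - 0.097014 - 1.847521) = 1.2594

1.2594


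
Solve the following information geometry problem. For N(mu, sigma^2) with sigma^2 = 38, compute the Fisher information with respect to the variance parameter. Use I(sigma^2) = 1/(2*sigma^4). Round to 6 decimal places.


Fisher information for variance: I(sigma^2) = 1/(2*sigma^4).
sigma^2 = 38, so sigma^4 = 1444.
I = 1/(2*1444) = 1/2888 = 0.000346

0.000346


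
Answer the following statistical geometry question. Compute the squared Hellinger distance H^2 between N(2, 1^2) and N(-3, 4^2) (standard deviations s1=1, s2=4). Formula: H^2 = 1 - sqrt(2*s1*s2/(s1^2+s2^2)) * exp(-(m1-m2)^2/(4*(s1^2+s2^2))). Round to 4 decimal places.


Squared Hellinger distance for Gaussians:
H^2 = 1 - sqrt(2*s1*s2/(s1^2+s2^2)) * exp(-(m1-m2)^2/(4*(s1^2+s2^2))).
s1^2 = 1, s2^2 = 16, s1^2+s2^2 = 17.
sqrt(2*1*4/(17)) = 0.685994.
(m1-m2)^2 = (5)^2 = 25.
exp(-25/(4*17)) = exp(-0.367647) = 0.692362.
H^2 = 1 - 0.685994*0.692362 = 0.5250

0.5250


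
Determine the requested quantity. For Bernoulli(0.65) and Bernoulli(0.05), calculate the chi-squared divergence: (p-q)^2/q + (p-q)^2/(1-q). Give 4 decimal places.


Chi-squared divergence between Bernoulli distributions:
chi^2 = (p-q)^2/q + (p-q)^2/(1-q).
p = 0.65, q = 0.05, p-q = 0.6.
(p-q)^2 = 0.36.
term1 = 0.36/0.05 = 7.2.
term2 = 0.36/0.95 = 0.378947.
chi^2 = 7.2 + 0.378947 = 7.5789

7.5789


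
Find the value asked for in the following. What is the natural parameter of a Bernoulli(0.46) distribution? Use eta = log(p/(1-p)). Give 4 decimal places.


Natural parameter for Bernoulli: eta = log(p/(1-p)).
p = 0.46, 1-p = 0.54.
p/(1-p) = 0.851852.
eta = log(0.851852) = -0.1603

-0.1603


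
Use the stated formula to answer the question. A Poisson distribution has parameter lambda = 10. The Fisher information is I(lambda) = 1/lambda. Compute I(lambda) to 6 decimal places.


Fisher information for Poisson: I(lambda) = 1/lambda.
lambda = 10.
I(lambda) = 1/10 = 0.100000

0.100000


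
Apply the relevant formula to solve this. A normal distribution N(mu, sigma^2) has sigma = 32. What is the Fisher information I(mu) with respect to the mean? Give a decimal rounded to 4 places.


The Fisher information for the mean of a normal distribution is I(mu) = 1/sigma^2.
sigma = 32, so sigma^2 = 1024.
I(mu) = 1/1024 = 0.0010

0.0010


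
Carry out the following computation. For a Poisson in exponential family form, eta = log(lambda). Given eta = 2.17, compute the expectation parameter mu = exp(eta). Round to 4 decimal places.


Expectation parameter for Poisson exponential family:
mu = exp(eta).
eta = 2.17.
mu = exp(2.17) = 8.7583

8.7583


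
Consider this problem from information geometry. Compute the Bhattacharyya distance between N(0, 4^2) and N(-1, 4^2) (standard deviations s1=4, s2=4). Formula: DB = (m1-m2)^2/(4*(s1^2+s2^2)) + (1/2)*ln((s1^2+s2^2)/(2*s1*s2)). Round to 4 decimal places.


Bhattacharyya distance between two Gaussians:
DB = (m1-m2)^2/(4*(s1^2+s2^2)) + (1/2)*ln((s1^2+s2^2)/(2*s1*s2)).
(m1-m2)^2 = (1)^2 = 1.
s1^2+s2^2 = 16 + 16 = 32.
term1 = 1/128 = 0.007812.
term2 = 0.5*ln(32/32.0) = 0.0.
DB = 0.007812 + 0.0 = 0.0078

0.0078


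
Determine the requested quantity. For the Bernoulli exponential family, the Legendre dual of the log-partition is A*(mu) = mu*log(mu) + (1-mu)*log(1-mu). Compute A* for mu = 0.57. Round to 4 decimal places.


Legendre transform for Bernoulli:
A*(mu) = mu*log(mu) + (1-mu)*log(1-mu).
mu = 0.57, 1-mu = 0.43.
mu*log(mu) = 0.57*log(0.57) = -0.320408.
(1-mu)*log(1-mu) = 0.43*log(0.43) = -0.362907.
A* = -0.320408 + -0.362907 = -0.6833

-0.6833


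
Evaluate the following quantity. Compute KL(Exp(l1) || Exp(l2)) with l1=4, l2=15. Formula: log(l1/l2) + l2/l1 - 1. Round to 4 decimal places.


KL divergence for exponential family:
KL = log(l1/l2) + l2/l1 - 1.
log(4/15) = -1.321756.
15/4 = 3.75.
KL = -1.321756 + 3.75 - 1 = 1.4282

1.4282


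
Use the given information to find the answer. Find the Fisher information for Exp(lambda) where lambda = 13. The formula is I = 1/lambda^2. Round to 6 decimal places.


Fisher information for exponential: I(lambda) = 1/lambda^2.
lambda = 13, lambda^2 = 169.
I = 1/169 = 0.005917

0.005917


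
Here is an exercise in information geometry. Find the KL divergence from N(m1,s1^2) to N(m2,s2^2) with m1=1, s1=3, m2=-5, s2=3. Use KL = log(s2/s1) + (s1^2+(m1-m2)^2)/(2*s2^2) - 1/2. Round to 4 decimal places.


KL divergence between normal distributions:
KL = log(s2/s1) + (s1^2 + (m1-m2)^2)/(2*s2^2) - 1/2.
log(3/3) = 0.0.
(3^2 + (1--5)^2)/(2*3^2) = (9 + 36)/18 = 2.5.
KL = 0.0 + 2.5 - 0.5 = 2.0000

2.0000


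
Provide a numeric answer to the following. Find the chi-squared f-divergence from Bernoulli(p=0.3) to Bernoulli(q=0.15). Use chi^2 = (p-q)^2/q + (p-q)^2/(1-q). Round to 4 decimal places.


Chi-squared divergence between Bernoulli distributions:
chi^2 = (p-q)^2/q + (p-q)^2/(1-q).
p = 0.3, q = 0.15, p-q = 0.15.
(p-q)^2 = 0.0225.
term1 = 0.0225/0.15 = 0.15.
term2 = 0.0225/0.85 = 0.026471.
chi^2 = 0.15 + 0.026471 = 0.1765

0.1765


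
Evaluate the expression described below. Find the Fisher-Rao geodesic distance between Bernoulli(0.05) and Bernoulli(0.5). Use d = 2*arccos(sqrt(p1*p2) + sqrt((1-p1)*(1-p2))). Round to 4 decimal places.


Geodesic distance on Bernoulli manifold:
d(p1,p2) = 2*arccos(sqrt(p1*p2) + sqrt((1-p1)*(1-p2))).
sqrt(p1*p2) = sqrt(0.05*0.5) = 0.158114.
sqrt((1-p1)*(1-p2)) = sqrt(0.95*0.5) = 0.689202.
arg = 0.158114 + 0.689202 = 0.847316.
d = 2*arccos(0.847316) = 1.1198

1.1198


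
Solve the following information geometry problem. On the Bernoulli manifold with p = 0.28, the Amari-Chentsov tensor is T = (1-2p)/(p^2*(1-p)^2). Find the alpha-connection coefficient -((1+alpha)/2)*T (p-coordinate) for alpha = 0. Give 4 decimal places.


Skewness (Amari-Chentsov) tensor: T = (1-2p)/(p^2*(1-p)^2).
p = 0.28, 1-2p = 0.44, p^2 = 0.0784, (1-p)^2 = 0.5184.
T = 0.44/(0.0784 * 0.5184) = 10.82609.
In the p-coordinate, Gamma^(alpha) = Gamma^(0) - (alpha/2)*T with Gamma^(0) = (1/2)*g'(p) = -T/2,
so Gamma^(alpha) = -((1+alpha)/2)*T.
alpha = 0, -(1+alpha)/2 = -0.5.
Gamma = -0.5 * 10.82609 = -5.4130

-5.4130


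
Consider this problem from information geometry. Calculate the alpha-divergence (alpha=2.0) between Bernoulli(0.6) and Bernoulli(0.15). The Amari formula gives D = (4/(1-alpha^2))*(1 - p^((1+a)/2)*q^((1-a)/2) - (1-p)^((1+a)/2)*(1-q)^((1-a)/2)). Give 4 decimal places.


Amari alpha-divergence:
D = (4/(1-alpha^2))*(1 - p^((1+a)/2)*q^((1-a)/2) - (1-p)^((1+a)/2)*(1-q)^((1-a)/2)).
alpha = 2.0, p = 0.6, q = 0.15.
e1 = (1+alpha)/2 = 1.5, e2 = (1-alpha)/2 = -0.5.
t1 = p^e1 * q^e2 = 0.6^1.5 * 0.15^-0.5 = 1.2.
t2 = (1-p)^e1 * (1-q)^e2 = 0.4^1.5 * 0.85^-0.5 = 0.274398.
4/(1-alpha^2) = -1.333333.
D = -1.333333*(1 - 1.2 - 0.274398) = 0.6325

0.6325


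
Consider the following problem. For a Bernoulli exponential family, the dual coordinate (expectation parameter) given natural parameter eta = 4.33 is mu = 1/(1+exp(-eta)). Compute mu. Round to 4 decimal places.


Dual coordinate (expectation parameter) for Bernoulli:
mu = 1/(1+exp(-eta)).
eta = 4.33.
exp(-eta) = exp(-4.33) = 0.013168.
mu = 1/(1+0.013168) = 0.9870

0.9870


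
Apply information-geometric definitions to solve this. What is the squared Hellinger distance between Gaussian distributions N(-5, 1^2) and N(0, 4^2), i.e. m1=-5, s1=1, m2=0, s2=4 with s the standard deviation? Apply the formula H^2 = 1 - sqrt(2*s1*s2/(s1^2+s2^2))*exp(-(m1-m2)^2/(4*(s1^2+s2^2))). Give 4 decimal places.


Squared Hellinger distance for Gaussians:
H^2 = 1 - sqrt(2*s1*s2/(s1^2+s2^2)) * exp(-(m1-m2)^2/(4*(s1^2+s2^2))).
s1^2 = 1, s2^2 = 16, s1^2+s2^2 = 17.
sqrt(2*1*4/(17)) = 0.685994.
(m1-m2)^2 = (-5)^2 = 25.
exp(-25/(4*17)) = exp(-0.367647) = 0.692362.
H^2 = 1 - 0.685994*0.692362 = 0.5250

0.5250


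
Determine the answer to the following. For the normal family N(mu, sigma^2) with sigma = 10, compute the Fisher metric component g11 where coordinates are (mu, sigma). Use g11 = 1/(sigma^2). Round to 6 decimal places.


For the 2-parameter normal family, the Fisher metric has:
  g11 = 1/sigma^2, g22 = 2/sigma^2.
sigma = 10, sigma^2 = 100.
g11 = 0.010000

0.010000


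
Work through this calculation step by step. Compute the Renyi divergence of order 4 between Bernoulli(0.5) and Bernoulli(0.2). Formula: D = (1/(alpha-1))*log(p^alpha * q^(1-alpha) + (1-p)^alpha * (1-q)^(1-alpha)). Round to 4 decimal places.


Renyi divergence of order alpha between Bernoulli distributions:
D = (1/(alpha-1))*log(p^alpha * q^(1-alpha) + (1-p)^alpha * (1-q)^(1-alpha)).
alpha = 4, p = 0.5, q = 0.2.
p^alpha * q^(1-alpha) = 0.5^4 * 0.2^-3 = 7.8125.
(1-p)^alpha * (1-q)^(1-alpha) = 0.5^4 * 0.8^-3 = 0.12207.
sum = 7.8125 + 0.12207 = 7.93457.
D = (1/3)*log(7.93457) = 0.6904

0.6904


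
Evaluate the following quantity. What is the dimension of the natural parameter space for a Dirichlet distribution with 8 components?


Exponential family dimension calculation:
Dirichlet with 8 components has 8 natural parameters.

8


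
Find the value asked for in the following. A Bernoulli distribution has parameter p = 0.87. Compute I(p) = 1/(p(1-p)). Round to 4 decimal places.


For Bernoulli(p), Fisher information is I(p) = 1/(p*(1-p)).
p = 0.87, 1-p = 0.13.
p*(1-p) = 0.1131.
I(p) = 1/0.1131 = 8.8417

8.8417


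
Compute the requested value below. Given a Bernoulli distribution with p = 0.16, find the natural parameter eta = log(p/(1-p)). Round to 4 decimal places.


Natural parameter for Bernoulli: eta = log(p/(1-p)).
p = 0.16, 1-p = 0.84.
p/(1-p) = 0.190476.
eta = log(0.190476) = -1.6582

-1.6582


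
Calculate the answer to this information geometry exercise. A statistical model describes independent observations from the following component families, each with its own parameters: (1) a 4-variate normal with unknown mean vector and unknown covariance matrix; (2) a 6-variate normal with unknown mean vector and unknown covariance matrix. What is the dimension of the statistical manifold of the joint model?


The dimension of a statistical manifold equals the number of free
(independent) real parameters of the model. For a product of independent
blocks the parameter counts add.
- 4-variate normal: 4 (mean) + 4*5/2 = 10 (symmetric covariance) = 14.
- 6-variate normal: 6 (mean) + 6*7/2 = 21 (symmetric covariance) = 27.
Total = 14 + 27 = 41.
Dimension = 41

41


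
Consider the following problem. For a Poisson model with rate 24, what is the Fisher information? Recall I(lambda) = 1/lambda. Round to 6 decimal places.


Fisher information for Poisson: I(lambda) = 1/lambda.
lambda = 24.
I(lambda) = 1/24 = 0.041667

0.041667


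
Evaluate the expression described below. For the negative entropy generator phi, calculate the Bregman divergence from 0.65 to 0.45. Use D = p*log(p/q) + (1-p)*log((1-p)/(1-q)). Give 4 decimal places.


Bregman divergence with negative entropy generator:
D = p*log(p/q) + (1-p)*log((1-p)/(1-q)).
p = 0.65, q = 0.45.
p*log(p/q) = 0.65*log(0.65/0.45) = 0.239021.
(1-p)*log((1-p)/(1-q)) = 0.35*log(0.35/0.55) = -0.158195.
D = 0.239021 + -0.158195 = 0.0808

0.0808


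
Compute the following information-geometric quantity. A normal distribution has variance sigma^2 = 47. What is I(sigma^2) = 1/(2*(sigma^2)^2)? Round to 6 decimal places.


Fisher information for variance: I(sigma^2) = 1/(2*sigma^4).
sigma^2 = 47, so sigma^4 = 2209.
I = 1/(2*2209) = 1/4418 = 0.000226

0.000226


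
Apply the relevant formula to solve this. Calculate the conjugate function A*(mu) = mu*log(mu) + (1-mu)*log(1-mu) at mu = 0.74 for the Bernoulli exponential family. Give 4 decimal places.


Legendre transform for Bernoulli:
A*(mu) = mu*log(mu) + (1-mu)*log(1-mu).
mu = 0.74, 1-mu = 0.26.
mu*log(mu) = 0.74*log(0.74) = -0.222818.
(1-mu)*log(1-mu) = 0.26*log(0.26) = -0.350239.
A* = -0.222818 + -0.350239 = -0.5731

-0.5731


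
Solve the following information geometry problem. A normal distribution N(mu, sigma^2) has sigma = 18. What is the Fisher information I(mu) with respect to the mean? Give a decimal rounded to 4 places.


The Fisher information for the mean of a normal distribution is I(mu) = 1/sigma^2.
sigma = 18, so sigma^2 = 324.
I(mu) = 1/324 = 0.0031

0.0031


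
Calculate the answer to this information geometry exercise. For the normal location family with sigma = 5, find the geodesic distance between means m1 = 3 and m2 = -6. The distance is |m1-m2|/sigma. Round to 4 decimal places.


On the fixed-variance normal subfamily, geodesic distance = |m1-m2|/sigma.
|3 - -6| = 9.
sigma = 5.
d = 9/5 = 1.8000

1.8000


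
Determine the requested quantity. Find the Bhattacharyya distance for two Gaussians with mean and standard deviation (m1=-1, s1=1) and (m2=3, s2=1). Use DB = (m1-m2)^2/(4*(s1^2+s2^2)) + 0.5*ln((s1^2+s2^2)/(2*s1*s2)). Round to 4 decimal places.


Bhattacharyya distance between two Gaussians:
DB = (m1-m2)^2/(4*(s1^2+s2^2)) + (1/2)*ln((s1^2+s2^2)/(2*s1*s2)).
(m1-m2)^2 = (-4)^2 = 16.
s1^2+s2^2 = 1 + 1 = 2.
term1 = 16/8 = 2.0.
term2 = 0.5*ln(2/2.0) = 0.0.
DB = 2.0 + 0.0 = 2.0000

2.0000


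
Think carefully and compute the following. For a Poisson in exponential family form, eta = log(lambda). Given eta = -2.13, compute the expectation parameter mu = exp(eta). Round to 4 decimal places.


Expectation parameter for Poisson exponential family:
mu = exp(eta).
eta = -2.13.
mu = exp(-2.13) = 0.1188

0.1188


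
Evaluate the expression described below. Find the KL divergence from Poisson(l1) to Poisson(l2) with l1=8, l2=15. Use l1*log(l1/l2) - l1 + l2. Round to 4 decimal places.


KL divergence for Poisson:
KL = l1*log(l1/l2) - l1 + l2.
l1 = 8, l2 = 15.
log(8/15) = -0.628609.
l1*log(l1/l2) = 8 * -0.628609 = -5.028869.
KL = -5.028869 - 8 + 15 = 1.9711

1.9711


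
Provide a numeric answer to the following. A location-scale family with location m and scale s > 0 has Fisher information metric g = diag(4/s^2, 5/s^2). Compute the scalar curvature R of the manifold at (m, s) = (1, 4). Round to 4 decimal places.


The metric has the form g = (A dm^2 + B ds^2)/s^2 with A = 4, B = 5.
Substitute u = sqrt(A/B)*m: g = B*(du^2 + ds^2)/s^2, i.e. B times the
Poincare upper half-plane metric, which has constant Gaussian curvature -1.
Scaling a 2D metric by a constant c divides the Gaussian curvature by c,
so K = -1/B = -1/(5) = -0.2000 everywhere (the point (m, s) = (1, 4) is irrelevant:
the curvature is constant).
Scalar curvature in dimension 2: R = 2K = -2/(5) = -0.4000.

-0.4000


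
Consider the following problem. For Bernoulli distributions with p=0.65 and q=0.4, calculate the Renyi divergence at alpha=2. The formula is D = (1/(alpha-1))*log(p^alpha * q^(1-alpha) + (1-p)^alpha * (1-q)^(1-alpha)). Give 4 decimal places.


Renyi divergence of order alpha between Bernoulli distributions:
D = (1/(alpha-1))*log(p^alpha * q^(1-alpha) + (1-p)^alpha * (1-q)^(1-alpha)).
alpha = 2, p = 0.65, q = 0.4.
p^alpha * q^(1-alpha) = 0.65^2 * 0.4^-1 = 1.05625.
(1-p)^alpha * (1-q)^(1-alpha) = 0.35^2 * 0.6^-1 = 0.204167.
sum = 1.05625 + 0.204167 = 1.260417.
D = (1/1)*log(1.260417) = 0.2314

0.2314


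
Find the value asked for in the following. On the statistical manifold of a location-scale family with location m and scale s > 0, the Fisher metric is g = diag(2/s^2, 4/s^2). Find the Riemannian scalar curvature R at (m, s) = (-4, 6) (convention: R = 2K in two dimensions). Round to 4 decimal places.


The metric has the form g = (A dm^2 + B ds^2)/s^2 with A = 2, B = 4.
Substitute u = sqrt(A/B)*m: g = B*(du^2 + ds^2)/s^2, i.e. B times the
Poincare upper half-plane metric, which has constant Gaussian curvature -1.
Scaling a 2D metric by a constant c divides the Gaussian curvature by c,
so K = -1/B = -1/(4) = -0.2500 everywhere (the point (m, s) = (-4, 6) is irrelevant:
the curvature is constant).
Scalar curvature in dimension 2: R = 2K = -2/(4) = -0.5000.

-0.5000


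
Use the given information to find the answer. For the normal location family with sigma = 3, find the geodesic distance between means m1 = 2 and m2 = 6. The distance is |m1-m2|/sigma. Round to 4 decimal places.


On the fixed-variance normal subfamily, geodesic distance = |m1-m2|/sigma.
|2 - 6| = 4.
sigma = 3.
d = 4/3 = 1.3333

1.3333


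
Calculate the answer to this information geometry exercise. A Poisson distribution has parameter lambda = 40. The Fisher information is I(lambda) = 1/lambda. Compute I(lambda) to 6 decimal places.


Fisher information for Poisson: I(lambda) = 1/lambda.
lambda = 40.
I(lambda) = 1/40 = 0.025000

0.025000


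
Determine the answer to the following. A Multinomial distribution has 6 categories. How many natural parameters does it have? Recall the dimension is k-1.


Exponential family dimension calculation:
For Multinomial with k=6 categories, dim = k-1 = 5.

5


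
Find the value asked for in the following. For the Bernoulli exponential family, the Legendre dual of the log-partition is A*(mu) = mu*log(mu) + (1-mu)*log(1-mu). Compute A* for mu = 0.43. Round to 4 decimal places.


Legendre transform for Bernoulli:
A*(mu) = mu*log(mu) + (1-mu)*log(1-mu).
mu = 0.43, 1-mu = 0.57.
mu*log(mu) = 0.43*log(0.43) = -0.362907.
(1-mu)*log(1-mu) = 0.57*log(0.57) = -0.320408.
A* = -0.362907 + -0.320408 = -0.6833

-0.6833


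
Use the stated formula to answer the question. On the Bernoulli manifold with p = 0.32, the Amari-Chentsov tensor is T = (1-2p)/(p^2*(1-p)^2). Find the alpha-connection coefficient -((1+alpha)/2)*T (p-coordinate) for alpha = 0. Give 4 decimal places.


Skewness (Amari-Chentsov) tensor: T = (1-2p)/(p^2*(1-p)^2).
p = 0.32, 1-2p = 0.36, p^2 = 0.1024, (1-p)^2 = 0.4624.
T = 0.36/(0.1024 * 0.4624) = 7.602995.
In the p-coordinate, Gamma^(alpha) = Gamma^(0) - (alpha/2)*T with Gamma^(0) = (1/2)*g'(p) = -T/2,
so Gamma^(alpha) = -((1+alpha)/2)*T.
alpha = 0, -(1+alpha)/2 = -0.5.
Gamma = -0.5 * 7.602995 = -3.8015

-3.8015


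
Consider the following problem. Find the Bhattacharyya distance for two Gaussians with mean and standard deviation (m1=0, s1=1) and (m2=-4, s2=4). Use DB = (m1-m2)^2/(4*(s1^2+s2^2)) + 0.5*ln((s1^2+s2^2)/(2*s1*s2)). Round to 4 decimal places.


Bhattacharyya distance between two Gaussians:
DB = (m1-m2)^2/(4*(s1^2+s2^2)) + (1/2)*ln((s1^2+s2^2)/(2*s1*s2)).
(m1-m2)^2 = (4)^2 = 16.
s1^2+s2^2 = 1 + 16 = 17.
term1 = 16/68 = 0.235294.
term2 = 0.5*ln(17/8.0) = 0.376886.
DB = 0.235294 + 0.376886 = 0.6122

0.6122


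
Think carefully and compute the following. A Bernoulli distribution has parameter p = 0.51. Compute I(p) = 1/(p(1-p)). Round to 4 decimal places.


For Bernoulli(p), Fisher information is I(p) = 1/(p*(1-p)).
p = 0.51, 1-p = 0.49.
p*(1-p) = 0.2499.
I(p) = 1/0.2499 = 4.0016

4.0016


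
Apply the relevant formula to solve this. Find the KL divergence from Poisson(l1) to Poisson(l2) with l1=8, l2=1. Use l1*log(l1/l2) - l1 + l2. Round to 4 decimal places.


KL divergence for Poisson:
KL = l1*log(l1/l2) - l1 + l2.
l1 = 8, l2 = 1.
log(8/1) = 2.079442.
l1*log(l1/l2) = 8 * 2.079442 = 16.635532.
KL = 16.635532 - 8 + 1 = 9.6355

9.6355


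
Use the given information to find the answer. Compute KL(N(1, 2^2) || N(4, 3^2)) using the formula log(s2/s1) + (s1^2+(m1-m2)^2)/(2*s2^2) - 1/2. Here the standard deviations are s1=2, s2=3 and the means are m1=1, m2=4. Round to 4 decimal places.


KL divergence between normal distributions:
KL = log(s2/s1) + (s1^2 + (m1-m2)^2)/(2*s2^2) - 1/2.
log(3/2) = 0.405465.
(2^2 + (1-4)^2)/(2*3^2) = (4 + 9)/18 = 0.722222.
KL = 0.405465 + 0.722222 - 0.5 = 0.6277

0.6277


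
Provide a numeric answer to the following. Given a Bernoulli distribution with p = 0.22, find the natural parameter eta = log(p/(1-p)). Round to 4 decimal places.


Natural parameter for Bernoulli: eta = log(p/(1-p)).
p = 0.22, 1-p = 0.78.
p/(1-p) = 0.282051.
eta = log(0.282051) = -1.2657

-1.2657


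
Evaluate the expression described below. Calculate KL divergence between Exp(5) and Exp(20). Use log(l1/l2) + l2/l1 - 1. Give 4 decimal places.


KL divergence for exponential family:
KL = log(l1/l2) + l2/l1 - 1.
log(5/20) = -1.386294.
20/5 = 4.0.
KL = -1.386294 + 4.0 - 1 = 1.6137

1.6137


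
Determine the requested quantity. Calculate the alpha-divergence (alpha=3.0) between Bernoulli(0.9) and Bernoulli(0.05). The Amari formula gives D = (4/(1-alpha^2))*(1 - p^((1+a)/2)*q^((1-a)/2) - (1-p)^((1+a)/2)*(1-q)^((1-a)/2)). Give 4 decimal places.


Amari alpha-divergence:
D = (4/(1-alpha^2))*(1 - p^((1+a)/2)*q^((1-a)/2) - (1-p)^((1+a)/2)*(1-q)^((1-a)/2)).
alpha = 3.0, p = 0.9, q = 0.05.
e1 = (1+alpha)/2 = 2.0, e2 = (1-alpha)/2 = -1.0.
t1 = p^e1 * q^e2 = 0.9^2.0 * 0.05^-1.0 = 16.2.
t2 = (1-p)^e1 * (1-q)^e2 = 0.1^2.0 * 0.95^-1.0 = 0.010526.
4/(1-alpha^2) = -0.5.
D = -0.5*(1 - 16.2 - 0.010526) = 7.6053

7.6053


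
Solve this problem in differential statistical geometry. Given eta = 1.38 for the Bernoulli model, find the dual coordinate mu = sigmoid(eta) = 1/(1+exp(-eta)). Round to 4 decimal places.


Dual coordinate (expectation parameter) for Bernoulli:
mu = 1/(1+exp(-eta)).
eta = 1.38.
exp(-eta) = exp(-1.38) = 0.251579.
mu = 1/(1+0.251579) = 0.7990

0.7990


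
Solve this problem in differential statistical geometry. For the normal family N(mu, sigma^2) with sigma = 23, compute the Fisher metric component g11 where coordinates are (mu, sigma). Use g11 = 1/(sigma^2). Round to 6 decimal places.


For the 2-parameter normal family, the Fisher metric has:
  g11 = 1/sigma^2, g22 = 2/sigma^2.
sigma = 23, sigma^2 = 529.
g11 = 0.001890

0.001890


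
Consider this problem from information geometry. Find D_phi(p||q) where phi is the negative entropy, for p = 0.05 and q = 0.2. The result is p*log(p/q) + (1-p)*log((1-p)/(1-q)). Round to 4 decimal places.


Bregman divergence with negative entropy generator:
D = p*log(p/q) + (1-p)*log((1-p)/(1-q)).
p = 0.05, q = 0.2.
p*log(p/q) = 0.05*log(0.05/0.2) = -0.069315.
(1-p)*log((1-p)/(1-q)) = 0.95*log(0.95/0.8) = 0.163258.
D = -0.069315 + 0.163258 = 0.0939

0.0939


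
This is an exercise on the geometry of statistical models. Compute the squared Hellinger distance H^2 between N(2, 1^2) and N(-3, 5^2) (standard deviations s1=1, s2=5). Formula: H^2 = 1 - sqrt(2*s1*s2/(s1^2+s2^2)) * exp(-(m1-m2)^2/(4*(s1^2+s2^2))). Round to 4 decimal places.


Squared Hellinger distance for Gaussians:
H^2 = 1 - sqrt(2*s1*s2/(s1^2+s2^2)) * exp(-(m1-m2)^2/(4*(s1^2+s2^2))).
s1^2 = 1, s2^2 = 25, s1^2+s2^2 = 26.
sqrt(2*1*5/(26)) = 0.620174.
(m1-m2)^2 = (5)^2 = 25.
exp(-25/(4*26)) = exp(-0.240385) = 0.786325.
H^2 = 1 - 0.620174*0.786325 = 0.5123

0.5123


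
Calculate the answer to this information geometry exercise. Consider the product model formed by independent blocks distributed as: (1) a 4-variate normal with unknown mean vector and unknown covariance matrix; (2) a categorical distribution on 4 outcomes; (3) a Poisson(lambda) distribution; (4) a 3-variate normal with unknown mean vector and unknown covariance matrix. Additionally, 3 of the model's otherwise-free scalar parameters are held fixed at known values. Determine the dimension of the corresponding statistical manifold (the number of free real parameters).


The dimension of a statistical manifold equals the number of free
(independent) real parameters of the model. For a product of independent
blocks the parameter counts add.
- 4-variate normal: 4 (mean) + 4*5/2 = 10 (symmetric covariance) = 14.
- categorical on 4 outcomes (probabilities sum to 1): 4-1 = 3.
- Poisson (lambda): 1.
- 3-variate normal: 3 (mean) + 3*4/2 = 6 (symmetric covariance) = 9.
Total = 14 + 3 + 1 + 9 = 27.
3 parameter(s) fixed at known values: 27 - 3 = 24.
Dimension = 24

24


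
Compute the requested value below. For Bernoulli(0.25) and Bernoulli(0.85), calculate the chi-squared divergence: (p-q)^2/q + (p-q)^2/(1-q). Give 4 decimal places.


Chi-squared divergence between Bernoulli distributions:
chi^2 = (p-q)^2/q + (p-q)^2/(1-q).
p = 0.25, q = 0.85, p-q = -0.6.
(p-q)^2 = 0.36.
term1 = 0.36/0.85 = 0.423529.
term2 = 0.36/0.15 = 2.4.
chi^2 = 0.423529 + 2.4 = 2.8235

2.8235


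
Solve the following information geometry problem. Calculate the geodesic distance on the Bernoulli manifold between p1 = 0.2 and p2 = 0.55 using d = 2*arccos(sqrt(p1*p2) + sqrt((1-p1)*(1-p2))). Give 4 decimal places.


Geodesic distance on Bernoulli manifold:
d(p1,p2) = 2*arccos(sqrt(p1*p2) + sqrt((1-p1)*(1-p2))).
sqrt(p1*p2) = sqrt(0.2*0.55) = 0.331662.
sqrt((1-p1)*(1-p2)) = sqrt(0.8*0.45) = 0.6.
arg = 0.331662 + 0.6 = 0.931662.
d = 2*arccos(0.931662) = 0.7437

0.7437


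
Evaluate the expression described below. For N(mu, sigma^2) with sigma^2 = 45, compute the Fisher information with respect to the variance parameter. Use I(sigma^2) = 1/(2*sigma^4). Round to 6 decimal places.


Fisher information for variance: I(sigma^2) = 1/(2*sigma^4).
sigma^2 = 45, so sigma^4 = 2025.
I = 1/(2*2025) = 1/4050 = 0.000247

0.000247


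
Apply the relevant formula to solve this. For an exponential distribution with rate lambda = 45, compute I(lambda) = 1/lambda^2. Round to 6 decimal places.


Fisher information for exponential: I(lambda) = 1/lambda^2.
lambda = 45, lambda^2 = 2025.
I = 1/2025 = 0.000494

0.000494


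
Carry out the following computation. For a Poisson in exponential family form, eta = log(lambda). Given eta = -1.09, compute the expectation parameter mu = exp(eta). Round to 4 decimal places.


Expectation parameter for Poisson exponential family:
mu = exp(eta).
eta = -1.09.
mu = exp(-1.09) = 0.3362

0.3362


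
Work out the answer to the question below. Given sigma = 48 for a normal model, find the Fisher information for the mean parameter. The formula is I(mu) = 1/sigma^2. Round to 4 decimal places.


The Fisher information for the mean of a normal distribution is I(mu) = 1/sigma^2.
sigma = 48, so sigma^2 = 2304.
I(mu) = 1/2304 = 0.0004

0.0004


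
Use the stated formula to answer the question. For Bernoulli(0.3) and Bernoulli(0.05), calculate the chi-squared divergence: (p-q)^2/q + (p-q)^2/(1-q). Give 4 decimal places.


Chi-squared divergence between Bernoulli distributions:
chi^2 = (p-q)^2/q + (p-q)^2/(1-q).
p = 0.3, q = 0.05, p-q = 0.25.
(p-q)^2 = 0.0625.
term1 = 0.0625/0.05 = 1.25.
term2 = 0.0625/0.95 = 0.065789.
chi^2 = 1.25 + 0.065789 = 1.3158

1.3158


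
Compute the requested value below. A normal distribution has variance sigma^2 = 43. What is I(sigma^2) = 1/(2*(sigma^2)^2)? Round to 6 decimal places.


Fisher information for variance: I(sigma^2) = 1/(2*sigma^4).
sigma^2 = 43, so sigma^4 = 1849.
I = 1/(2*1849) = 1/3698 = 0.000270

0.000270


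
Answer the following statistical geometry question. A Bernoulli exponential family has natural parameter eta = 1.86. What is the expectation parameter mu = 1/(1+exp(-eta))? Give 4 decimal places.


Dual coordinate (expectation parameter) for Bernoulli:
mu = 1/(1+exp(-eta)).
eta = 1.86.
exp(-eta) = exp(-1.86) = 0.155673.
mu = 1/(1+0.155673) = 0.8653

0.8653


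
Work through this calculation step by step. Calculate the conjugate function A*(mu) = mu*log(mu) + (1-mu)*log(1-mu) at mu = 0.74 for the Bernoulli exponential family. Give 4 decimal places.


Legendre transform for Bernoulli:
A*(mu) = mu*log(mu) + (1-mu)*log(1-mu).
mu = 0.74, 1-mu = 0.26.
mu*log(mu) = 0.74*log(0.74) = -0.222818.
(1-mu)*log(1-mu) = 0.26*log(0.26) = -0.350239.
A* = -0.222818 + -0.350239 = -0.5731

-0.5731


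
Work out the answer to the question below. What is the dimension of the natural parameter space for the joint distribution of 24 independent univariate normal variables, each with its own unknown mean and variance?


Exponential family dimension calculation:
Each univariate normal has two natural parameters (mu/sigma^2 and -1/(2 sigma^2)).
With 24 independent components, dim = 2 * 24 = 48.

48


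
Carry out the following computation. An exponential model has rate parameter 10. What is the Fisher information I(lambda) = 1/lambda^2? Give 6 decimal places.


Fisher information for exponential: I(lambda) = 1/lambda^2.
lambda = 10, lambda^2 = 100.
I = 1/100 = 0.010000

0.010000


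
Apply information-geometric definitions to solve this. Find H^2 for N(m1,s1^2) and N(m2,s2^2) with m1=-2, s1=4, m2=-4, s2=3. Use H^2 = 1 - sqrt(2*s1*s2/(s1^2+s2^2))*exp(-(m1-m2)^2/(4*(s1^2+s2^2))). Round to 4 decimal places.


Squared Hellinger distance for Gaussians:
H^2 = 1 - sqrt(2*s1*s2/(s1^2+s2^2)) * exp(-(m1-m2)^2/(4*(s1^2+s2^2))).
s1^2 = 16, s2^2 = 9, s1^2+s2^2 = 25.
sqrt(2*4*3/(25)) = 0.979796.
(m1-m2)^2 = (2)^2 = 4.
exp(-4/(4*25)) = exp(-0.04) = 0.960789.
H^2 = 1 - 0.979796*0.960789 = 0.0586

0.0586


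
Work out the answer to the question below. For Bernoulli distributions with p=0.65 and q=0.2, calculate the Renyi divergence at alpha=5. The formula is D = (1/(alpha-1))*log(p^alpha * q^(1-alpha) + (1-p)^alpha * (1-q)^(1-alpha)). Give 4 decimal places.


Renyi divergence of order alpha between Bernoulli distributions:
D = (1/(alpha-1))*log(p^alpha * q^(1-alpha) + (1-p)^alpha * (1-q)^(1-alpha)).
alpha = 5, p = 0.65, q = 0.2.
p^alpha * q^(1-alpha) = 0.65^5 * 0.2^-4 = 72.518164.
(1-p)^alpha * (1-q)^(1-alpha) = 0.35^5 * 0.8^-4 = 0.012823.
sum = 72.518164 + 0.012823 = 72.530987.
D = (1/4)*log(72.530987) = 1.0710

1.0710


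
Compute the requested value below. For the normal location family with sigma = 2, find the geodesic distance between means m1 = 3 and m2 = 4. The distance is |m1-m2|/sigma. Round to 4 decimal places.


On the fixed-variance normal subfamily, geodesic distance = |m1-m2|/sigma.
|3 - 4| = 1.
sigma = 2.
d = 1/2 = 0.5000

0.5000


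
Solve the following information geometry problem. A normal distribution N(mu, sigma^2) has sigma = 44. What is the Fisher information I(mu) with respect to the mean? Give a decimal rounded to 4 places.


The Fisher information for the mean of a normal distribution is I(mu) = 1/sigma^2.
sigma = 44, so sigma^2 = 1936.
I(mu) = 1/1936 = 0.0005

0.0005


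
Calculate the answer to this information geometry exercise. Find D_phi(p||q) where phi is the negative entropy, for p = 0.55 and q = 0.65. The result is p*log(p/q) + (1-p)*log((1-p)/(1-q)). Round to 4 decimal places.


Bregman divergence with negative entropy generator:
D = p*log(p/q) + (1-p)*log((1-p)/(1-q)).
p = 0.55, q = 0.65.
p*log(p/q) = 0.55*log(0.55/0.65) = -0.09188.
(1-p)*log((1-p)/(1-q)) = 0.45*log(0.45/0.35) = 0.113091.
D = -0.09188 + 0.113091 = 0.0212

0.0212


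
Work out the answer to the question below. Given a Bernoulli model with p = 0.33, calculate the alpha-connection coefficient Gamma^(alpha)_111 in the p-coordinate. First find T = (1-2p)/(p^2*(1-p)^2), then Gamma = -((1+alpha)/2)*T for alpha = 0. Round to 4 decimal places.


Skewness (Amari-Chentsov) tensor: T = (1-2p)/(p^2*(1-p)^2).
p = 0.33, 1-2p = 0.34, p^2 = 0.1089, (1-p)^2 = 0.4489.
T = 0.34/(0.1089 * 0.4489) = 6.955069.
In the p-coordinate, Gamma^(alpha) = Gamma^(0) - (alpha/2)*T with Gamma^(0) = (1/2)*g'(p) = -T/2,
so Gamma^(alpha) = -((1+alpha)/2)*T.
alpha = 0, -(1+alpha)/2 = -0.5.
Gamma = -0.5 * 6.955069 = -3.4775

-3.4775


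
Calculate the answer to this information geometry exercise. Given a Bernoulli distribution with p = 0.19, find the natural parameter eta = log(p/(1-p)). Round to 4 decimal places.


Natural parameter for Bernoulli: eta = log(p/(1-p)).
p = 0.19, 1-p = 0.81.
p/(1-p) = 0.234568.
eta = log(0.234568) = -1.4500

-1.4500


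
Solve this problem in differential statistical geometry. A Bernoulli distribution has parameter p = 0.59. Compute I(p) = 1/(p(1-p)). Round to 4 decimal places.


For Bernoulli(p), Fisher information is I(p) = 1/(p*(1-p)).
p = 0.59, 1-p = 0.41.
p*(1-p) = 0.2419.
I(p) = 1/0.2419 = 4.1339

4.1339


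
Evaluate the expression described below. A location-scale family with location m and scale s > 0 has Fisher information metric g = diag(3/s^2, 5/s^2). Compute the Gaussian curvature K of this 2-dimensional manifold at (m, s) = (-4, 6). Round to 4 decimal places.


The metric has the form g = (A dm^2 + B ds^2)/s^2 with A = 3, B = 5.
Substitute u = sqrt(A/B)*m: g = B*(du^2 + ds^2)/s^2, i.e. B times the
Poincare upper half-plane metric, which has constant Gaussian curvature -1.
Scaling a 2D metric by a constant c divides the Gaussian curvature by c,
so K = -1/B = -1/(5) = -0.2000 everywhere (the point (m, s) = (-4, 6) is irrelevant:
the curvature is constant).
The requested Gaussian curvature is K = -0.2000.

-0.2000


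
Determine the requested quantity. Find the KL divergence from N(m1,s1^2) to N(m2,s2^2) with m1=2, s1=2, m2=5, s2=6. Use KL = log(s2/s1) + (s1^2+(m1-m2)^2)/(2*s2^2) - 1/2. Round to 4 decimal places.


KL divergence between normal distributions:
KL = log(s2/s1) + (s1^2 + (m1-m2)^2)/(2*s2^2) - 1/2.
log(6/2) = 1.098612.
(2^2 + (2-5)^2)/(2*6^2) = (4 + 9)/72 = 0.180556.
KL = 1.098612 + 0.180556 - 0.5 = 0.7792

0.7792


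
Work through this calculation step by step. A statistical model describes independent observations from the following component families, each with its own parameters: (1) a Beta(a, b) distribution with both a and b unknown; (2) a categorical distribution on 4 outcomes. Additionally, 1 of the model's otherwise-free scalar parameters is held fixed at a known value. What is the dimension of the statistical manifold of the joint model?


The dimension of a statistical manifold equals the number of free
(independent) real parameters of the model. For a product of independent
blocks the parameter counts add.
- Beta (a, b): 2.
- categorical on 4 outcomes (probabilities sum to 1): 4-1 = 3.
Total = 2 + 3 = 5.
1 parameter(s) fixed at known values: 5 - 1 = 4.
Dimension = 4

4


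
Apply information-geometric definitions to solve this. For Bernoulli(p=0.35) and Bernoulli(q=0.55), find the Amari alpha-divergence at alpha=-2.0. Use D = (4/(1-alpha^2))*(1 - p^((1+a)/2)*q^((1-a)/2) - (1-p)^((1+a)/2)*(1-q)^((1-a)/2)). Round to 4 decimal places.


Amari alpha-divergence:
D = (4/(1-alpha^2))*(1 - p^((1+a)/2)*q^((1-a)/2) - (1-p)^((1+a)/2)*(1-q)^((1-a)/2)).
alpha = -2.0, p = 0.35, q = 0.55.
e1 = (1+alpha)/2 = -0.5, e2 = (1-alpha)/2 = 1.5.
t1 = p^e1 * q^e2 = 0.35^-0.5 * 0.55^1.5 = 0.689461.
t2 = (1-p)^e1 * (1-q)^e2 = 0.65^-0.5 * 0.45^1.5 = 0.374423.
4/(1-alpha^2) = -1.333333.
D = -1.333333*(1 - 0.689461 - 0.374423) = 0.0852

0.0852


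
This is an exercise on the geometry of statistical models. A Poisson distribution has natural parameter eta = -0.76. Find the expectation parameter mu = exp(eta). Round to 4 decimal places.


Expectation parameter for Poisson exponential family:
mu = exp(eta).
eta = -0.76.
mu = exp(-0.76) = 0.4677

0.4677


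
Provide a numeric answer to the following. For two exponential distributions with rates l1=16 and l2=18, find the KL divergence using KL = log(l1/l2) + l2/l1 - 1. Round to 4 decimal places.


KL divergence for exponential family:
KL = log(l1/l2) + l2/l1 - 1.
log(16/18) = -0.117783.
18/16 = 1.125.
KL = -0.117783 + 1.125 - 1 = 0.0072

0.0072


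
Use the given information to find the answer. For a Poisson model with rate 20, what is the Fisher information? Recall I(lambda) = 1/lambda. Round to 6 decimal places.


Fisher information for Poisson: I(lambda) = 1/lambda.
lambda = 20.
I(lambda) = 1/20 = 0.050000

0.050000


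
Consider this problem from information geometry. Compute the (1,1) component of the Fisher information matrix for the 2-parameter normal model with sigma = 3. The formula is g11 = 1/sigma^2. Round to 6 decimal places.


For the 2-parameter normal family, the Fisher metric has:
  g11 = 1/sigma^2, g22 = 2/sigma^2.
sigma = 3, sigma^2 = 9.
g11 = 0.111111

0.111111


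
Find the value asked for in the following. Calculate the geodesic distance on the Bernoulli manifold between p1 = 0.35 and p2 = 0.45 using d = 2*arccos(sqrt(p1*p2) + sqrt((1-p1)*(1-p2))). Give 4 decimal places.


Geodesic distance on Bernoulli manifold:
d(p1,p2) = 2*arccos(sqrt(p1*p2) + sqrt((1-p1)*(1-p2))).
sqrt(p1*p2) = sqrt(0.35*0.45) = 0.396863.
sqrt((1-p1)*(1-p2)) = sqrt(0.65*0.55) = 0.597913.
arg = 0.396863 + 0.597913 = 0.994776.
d = 2*arccos(0.994776) = 0.2045

0.2045


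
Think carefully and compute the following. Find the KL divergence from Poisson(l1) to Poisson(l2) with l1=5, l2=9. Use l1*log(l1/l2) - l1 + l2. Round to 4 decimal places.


KL divergence for Poisson:
KL = l1*log(l1/l2) - l1 + l2.
l1 = 5, l2 = 9.
log(5/9) = -0.587787.
l1*log(l1/l2) = 5 * -0.587787 = -2.938933.
KL = -2.938933 - 5 + 9 = 1.0611

1.0611


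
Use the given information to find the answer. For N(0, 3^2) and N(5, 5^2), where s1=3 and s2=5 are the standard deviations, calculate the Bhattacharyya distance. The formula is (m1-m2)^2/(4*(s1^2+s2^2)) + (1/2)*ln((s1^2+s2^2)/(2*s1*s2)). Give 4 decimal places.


Bhattacharyya distance between two Gaussians:
DB = (m1-m2)^2/(4*(s1^2+s2^2)) + (1/2)*ln((s1^2+s2^2)/(2*s1*s2)).
(m1-m2)^2 = (-5)^2 = 25.
s1^2+s2^2 = 9 + 25 = 34.
term1 = 25/136 = 0.183824.
term2 = 0.5*ln(34/30.0) = 0.062582.
DB = 0.183824 + 0.062582 = 0.2464

0.2464


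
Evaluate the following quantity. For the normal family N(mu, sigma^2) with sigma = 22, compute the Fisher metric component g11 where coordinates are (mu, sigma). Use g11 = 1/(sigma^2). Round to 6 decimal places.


For the 2-parameter normal family, the Fisher metric has:
  g11 = 1/sigma^2, g22 = 2/sigma^2.
sigma = 22, sigma^2 = 484.
g11 = 0.002066

0.002066


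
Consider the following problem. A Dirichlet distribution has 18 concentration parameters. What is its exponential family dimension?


Exponential family dimension calculation:
Dirichlet with 18 components has 18 natural parameters.

18


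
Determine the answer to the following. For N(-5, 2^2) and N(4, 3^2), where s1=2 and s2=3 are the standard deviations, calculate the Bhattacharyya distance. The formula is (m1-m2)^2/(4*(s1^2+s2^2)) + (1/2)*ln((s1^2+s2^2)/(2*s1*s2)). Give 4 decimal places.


Bhattacharyya distance between two Gaussians:
DB = (m1-m2)^2/(4*(s1^2+s2^2)) + (1/2)*ln((s1^2+s2^2)/(2*s1*s2)).
(m1-m2)^2 = (-9)^2 = 81.
s1^2+s2^2 = 4 + 9 = 13.
term1 = 81/52 = 1.557692.
term2 = 0.5*ln(13/12.0) = 0.040021.
DB = 1.557692 + 0.040021 = 1.5977

1.5977
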